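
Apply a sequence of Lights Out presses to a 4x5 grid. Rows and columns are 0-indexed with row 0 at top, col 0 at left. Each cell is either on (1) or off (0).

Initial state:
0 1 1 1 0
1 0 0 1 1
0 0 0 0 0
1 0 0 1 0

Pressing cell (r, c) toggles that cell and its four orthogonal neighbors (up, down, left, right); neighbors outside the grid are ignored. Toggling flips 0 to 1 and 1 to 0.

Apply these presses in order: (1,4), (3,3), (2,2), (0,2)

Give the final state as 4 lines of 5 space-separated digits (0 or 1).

After press 1 at (1,4):
0 1 1 1 1
1 0 0 0 0
0 0 0 0 1
1 0 0 1 0

After press 2 at (3,3):
0 1 1 1 1
1 0 0 0 0
0 0 0 1 1
1 0 1 0 1

After press 3 at (2,2):
0 1 1 1 1
1 0 1 0 0
0 1 1 0 1
1 0 0 0 1

After press 4 at (0,2):
0 0 0 0 1
1 0 0 0 0
0 1 1 0 1
1 0 0 0 1

Answer: 0 0 0 0 1
1 0 0 0 0
0 1 1 0 1
1 0 0 0 1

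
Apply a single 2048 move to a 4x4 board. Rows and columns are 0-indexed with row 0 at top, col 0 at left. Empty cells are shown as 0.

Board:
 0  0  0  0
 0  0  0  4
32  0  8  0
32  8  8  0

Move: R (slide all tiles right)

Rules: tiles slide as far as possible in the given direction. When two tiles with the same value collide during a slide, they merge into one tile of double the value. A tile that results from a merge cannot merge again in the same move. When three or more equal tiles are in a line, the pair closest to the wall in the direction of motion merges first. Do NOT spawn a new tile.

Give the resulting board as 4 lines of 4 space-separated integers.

Slide right:
row 0: [0, 0, 0, 0] -> [0, 0, 0, 0]
row 1: [0, 0, 0, 4] -> [0, 0, 0, 4]
row 2: [32, 0, 8, 0] -> [0, 0, 32, 8]
row 3: [32, 8, 8, 0] -> [0, 0, 32, 16]

Answer:  0  0  0  0
 0  0  0  4
 0  0 32  8
 0  0 32 16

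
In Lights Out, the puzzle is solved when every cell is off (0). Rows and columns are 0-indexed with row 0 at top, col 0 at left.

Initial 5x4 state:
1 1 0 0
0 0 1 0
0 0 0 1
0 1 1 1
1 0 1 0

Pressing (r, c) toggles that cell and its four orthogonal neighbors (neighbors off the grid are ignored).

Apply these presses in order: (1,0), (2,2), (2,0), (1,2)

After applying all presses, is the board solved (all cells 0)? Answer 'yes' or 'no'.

After press 1 at (1,0):
0 1 0 0
1 1 1 0
1 0 0 1
0 1 1 1
1 0 1 0

After press 2 at (2,2):
0 1 0 0
1 1 0 0
1 1 1 0
0 1 0 1
1 0 1 0

After press 3 at (2,0):
0 1 0 0
0 1 0 0
0 0 1 0
1 1 0 1
1 0 1 0

After press 4 at (1,2):
0 1 1 0
0 0 1 1
0 0 0 0
1 1 0 1
1 0 1 0

Lights still on: 9

Answer: no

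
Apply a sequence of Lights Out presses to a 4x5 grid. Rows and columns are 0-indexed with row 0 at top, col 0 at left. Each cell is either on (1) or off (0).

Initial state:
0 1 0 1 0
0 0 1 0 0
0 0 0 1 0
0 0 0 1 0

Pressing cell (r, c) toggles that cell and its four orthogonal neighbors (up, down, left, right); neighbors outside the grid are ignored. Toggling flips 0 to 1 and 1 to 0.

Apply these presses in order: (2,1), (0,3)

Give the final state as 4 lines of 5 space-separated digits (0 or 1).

After press 1 at (2,1):
0 1 0 1 0
0 1 1 0 0
1 1 1 1 0
0 1 0 1 0

After press 2 at (0,3):
0 1 1 0 1
0 1 1 1 0
1 1 1 1 0
0 1 0 1 0

Answer: 0 1 1 0 1
0 1 1 1 0
1 1 1 1 0
0 1 0 1 0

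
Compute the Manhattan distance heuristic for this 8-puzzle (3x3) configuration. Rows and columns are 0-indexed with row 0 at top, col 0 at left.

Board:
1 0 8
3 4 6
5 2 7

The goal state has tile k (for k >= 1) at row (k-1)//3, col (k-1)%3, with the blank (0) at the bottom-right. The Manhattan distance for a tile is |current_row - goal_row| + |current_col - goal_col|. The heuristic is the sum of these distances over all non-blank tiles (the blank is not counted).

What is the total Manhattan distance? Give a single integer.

Answer: 13

Derivation:
Tile 1: at (0,0), goal (0,0), distance |0-0|+|0-0| = 0
Tile 8: at (0,2), goal (2,1), distance |0-2|+|2-1| = 3
Tile 3: at (1,0), goal (0,2), distance |1-0|+|0-2| = 3
Tile 4: at (1,1), goal (1,0), distance |1-1|+|1-0| = 1
Tile 6: at (1,2), goal (1,2), distance |1-1|+|2-2| = 0
Tile 5: at (2,0), goal (1,1), distance |2-1|+|0-1| = 2
Tile 2: at (2,1), goal (0,1), distance |2-0|+|1-1| = 2
Tile 7: at (2,2), goal (2,0), distance |2-2|+|2-0| = 2
Sum: 0 + 3 + 3 + 1 + 0 + 2 + 2 + 2 = 13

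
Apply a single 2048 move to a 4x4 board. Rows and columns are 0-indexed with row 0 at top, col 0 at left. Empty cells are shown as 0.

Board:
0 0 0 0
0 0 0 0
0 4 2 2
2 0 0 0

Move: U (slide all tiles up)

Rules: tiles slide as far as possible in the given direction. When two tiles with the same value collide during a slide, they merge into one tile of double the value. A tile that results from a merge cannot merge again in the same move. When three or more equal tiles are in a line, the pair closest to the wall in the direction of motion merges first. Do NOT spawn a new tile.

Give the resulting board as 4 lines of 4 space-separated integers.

Slide up:
col 0: [0, 0, 0, 2] -> [2, 0, 0, 0]
col 1: [0, 0, 4, 0] -> [4, 0, 0, 0]
col 2: [0, 0, 2, 0] -> [2, 0, 0, 0]
col 3: [0, 0, 2, 0] -> [2, 0, 0, 0]

Answer: 2 4 2 2
0 0 0 0
0 0 0 0
0 0 0 0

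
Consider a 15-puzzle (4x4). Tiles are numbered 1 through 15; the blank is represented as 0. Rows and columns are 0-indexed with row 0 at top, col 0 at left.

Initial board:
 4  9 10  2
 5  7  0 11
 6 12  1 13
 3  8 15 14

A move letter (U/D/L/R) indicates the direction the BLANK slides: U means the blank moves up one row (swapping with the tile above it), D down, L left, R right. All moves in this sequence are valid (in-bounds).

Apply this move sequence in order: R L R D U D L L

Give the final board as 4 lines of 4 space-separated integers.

Answer:  4  9 10  2
 5  7 11 13
 6  0 12  1
 3  8 15 14

Derivation:
After move 1 (R):
 4  9 10  2
 5  7 11  0
 6 12  1 13
 3  8 15 14

After move 2 (L):
 4  9 10  2
 5  7  0 11
 6 12  1 13
 3  8 15 14

After move 3 (R):
 4  9 10  2
 5  7 11  0
 6 12  1 13
 3  8 15 14

After move 4 (D):
 4  9 10  2
 5  7 11 13
 6 12  1  0
 3  8 15 14

After move 5 (U):
 4  9 10  2
 5  7 11  0
 6 12  1 13
 3  8 15 14

After move 6 (D):
 4  9 10  2
 5  7 11 13
 6 12  1  0
 3  8 15 14

After move 7 (L):
 4  9 10  2
 5  7 11 13
 6 12  0  1
 3  8 15 14

After move 8 (L):
 4  9 10  2
 5  7 11 13
 6  0 12  1
 3  8 15 14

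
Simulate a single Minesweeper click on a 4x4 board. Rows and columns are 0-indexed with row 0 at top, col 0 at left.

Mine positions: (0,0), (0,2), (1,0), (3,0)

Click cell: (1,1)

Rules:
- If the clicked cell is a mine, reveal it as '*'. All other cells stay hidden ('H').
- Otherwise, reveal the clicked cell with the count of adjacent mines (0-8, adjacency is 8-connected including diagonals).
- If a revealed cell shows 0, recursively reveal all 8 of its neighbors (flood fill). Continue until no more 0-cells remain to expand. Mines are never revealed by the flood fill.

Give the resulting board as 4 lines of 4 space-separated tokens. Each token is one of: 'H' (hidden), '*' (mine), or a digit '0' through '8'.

H H H H
H 3 H H
H H H H
H H H H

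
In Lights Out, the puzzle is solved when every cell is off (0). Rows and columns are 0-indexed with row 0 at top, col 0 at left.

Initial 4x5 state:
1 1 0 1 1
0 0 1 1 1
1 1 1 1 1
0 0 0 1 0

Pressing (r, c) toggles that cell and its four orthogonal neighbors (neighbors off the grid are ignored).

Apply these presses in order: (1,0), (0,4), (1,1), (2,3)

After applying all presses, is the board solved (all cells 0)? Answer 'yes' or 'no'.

Answer: yes

Derivation:
After press 1 at (1,0):
0 1 0 1 1
1 1 1 1 1
0 1 1 1 1
0 0 0 1 0

After press 2 at (0,4):
0 1 0 0 0
1 1 1 1 0
0 1 1 1 1
0 0 0 1 0

After press 3 at (1,1):
0 0 0 0 0
0 0 0 1 0
0 0 1 1 1
0 0 0 1 0

After press 4 at (2,3):
0 0 0 0 0
0 0 0 0 0
0 0 0 0 0
0 0 0 0 0

Lights still on: 0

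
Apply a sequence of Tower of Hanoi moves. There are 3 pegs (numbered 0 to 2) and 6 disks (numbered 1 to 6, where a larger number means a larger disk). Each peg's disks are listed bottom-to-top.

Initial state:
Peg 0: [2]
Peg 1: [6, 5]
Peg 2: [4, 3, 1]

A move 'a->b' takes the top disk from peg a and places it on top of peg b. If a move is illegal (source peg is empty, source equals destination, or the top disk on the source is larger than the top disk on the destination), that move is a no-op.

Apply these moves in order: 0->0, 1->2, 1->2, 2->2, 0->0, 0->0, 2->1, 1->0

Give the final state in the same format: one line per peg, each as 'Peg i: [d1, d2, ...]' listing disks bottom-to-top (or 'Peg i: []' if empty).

Answer: Peg 0: [2, 1]
Peg 1: [6, 5]
Peg 2: [4, 3]

Derivation:
After move 1 (0->0):
Peg 0: [2]
Peg 1: [6, 5]
Peg 2: [4, 3, 1]

After move 2 (1->2):
Peg 0: [2]
Peg 1: [6, 5]
Peg 2: [4, 3, 1]

After move 3 (1->2):
Peg 0: [2]
Peg 1: [6, 5]
Peg 2: [4, 3, 1]

After move 4 (2->2):
Peg 0: [2]
Peg 1: [6, 5]
Peg 2: [4, 3, 1]

After move 5 (0->0):
Peg 0: [2]
Peg 1: [6, 5]
Peg 2: [4, 3, 1]

After move 6 (0->0):
Peg 0: [2]
Peg 1: [6, 5]
Peg 2: [4, 3, 1]

After move 7 (2->1):
Peg 0: [2]
Peg 1: [6, 5, 1]
Peg 2: [4, 3]

After move 8 (1->0):
Peg 0: [2, 1]
Peg 1: [6, 5]
Peg 2: [4, 3]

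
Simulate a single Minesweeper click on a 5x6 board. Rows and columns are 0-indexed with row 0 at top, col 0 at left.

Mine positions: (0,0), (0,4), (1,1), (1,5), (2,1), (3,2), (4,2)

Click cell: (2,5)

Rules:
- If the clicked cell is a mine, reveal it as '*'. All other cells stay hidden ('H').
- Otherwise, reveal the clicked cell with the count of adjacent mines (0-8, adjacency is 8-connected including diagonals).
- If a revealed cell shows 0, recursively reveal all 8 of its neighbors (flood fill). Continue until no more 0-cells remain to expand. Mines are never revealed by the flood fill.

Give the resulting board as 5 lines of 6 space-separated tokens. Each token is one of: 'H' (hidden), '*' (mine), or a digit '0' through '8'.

H H H H H H
H H H H H H
H H H H H 1
H H H H H H
H H H H H H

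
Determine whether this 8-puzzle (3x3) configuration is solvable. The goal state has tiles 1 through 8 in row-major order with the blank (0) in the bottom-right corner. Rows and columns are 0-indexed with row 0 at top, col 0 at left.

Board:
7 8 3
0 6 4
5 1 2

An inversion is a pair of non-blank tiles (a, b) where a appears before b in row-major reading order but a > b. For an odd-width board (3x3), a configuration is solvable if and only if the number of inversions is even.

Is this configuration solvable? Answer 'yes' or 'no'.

Answer: yes

Derivation:
Inversions (pairs i<j in row-major order where tile[i] > tile[j] > 0): 22
22 is even, so the puzzle is solvable.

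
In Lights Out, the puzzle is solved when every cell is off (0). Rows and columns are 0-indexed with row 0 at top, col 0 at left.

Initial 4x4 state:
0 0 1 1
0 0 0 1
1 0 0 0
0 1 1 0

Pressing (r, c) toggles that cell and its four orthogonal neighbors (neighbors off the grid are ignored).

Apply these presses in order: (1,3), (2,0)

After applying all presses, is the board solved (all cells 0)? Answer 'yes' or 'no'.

After press 1 at (1,3):
0 0 1 0
0 0 1 0
1 0 0 1
0 1 1 0

After press 2 at (2,0):
0 0 1 0
1 0 1 0
0 1 0 1
1 1 1 0

Lights still on: 8

Answer: no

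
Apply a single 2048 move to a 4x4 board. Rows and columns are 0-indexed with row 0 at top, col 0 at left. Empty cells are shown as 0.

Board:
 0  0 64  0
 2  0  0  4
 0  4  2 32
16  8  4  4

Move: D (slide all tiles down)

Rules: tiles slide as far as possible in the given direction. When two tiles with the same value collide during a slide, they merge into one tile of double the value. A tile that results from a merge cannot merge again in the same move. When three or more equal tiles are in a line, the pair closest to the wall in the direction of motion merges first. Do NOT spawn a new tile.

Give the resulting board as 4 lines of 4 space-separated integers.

Slide down:
col 0: [0, 2, 0, 16] -> [0, 0, 2, 16]
col 1: [0, 0, 4, 8] -> [0, 0, 4, 8]
col 2: [64, 0, 2, 4] -> [0, 64, 2, 4]
col 3: [0, 4, 32, 4] -> [0, 4, 32, 4]

Answer:  0  0  0  0
 0  0 64  4
 2  4  2 32
16  8  4  4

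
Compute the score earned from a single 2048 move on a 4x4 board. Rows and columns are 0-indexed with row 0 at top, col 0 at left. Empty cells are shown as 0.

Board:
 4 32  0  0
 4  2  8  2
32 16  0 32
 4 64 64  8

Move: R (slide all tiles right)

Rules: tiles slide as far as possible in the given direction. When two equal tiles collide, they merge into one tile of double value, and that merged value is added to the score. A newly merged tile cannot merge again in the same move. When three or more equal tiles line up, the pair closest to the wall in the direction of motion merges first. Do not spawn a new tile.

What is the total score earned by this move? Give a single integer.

Slide right:
row 0: [4, 32, 0, 0] -> [0, 0, 4, 32]  score +0 (running 0)
row 1: [4, 2, 8, 2] -> [4, 2, 8, 2]  score +0 (running 0)
row 2: [32, 16, 0, 32] -> [0, 32, 16, 32]  score +0 (running 0)
row 3: [4, 64, 64, 8] -> [0, 4, 128, 8]  score +128 (running 128)
Board after move:
  0   0   4  32
  4   2   8   2
  0  32  16  32
  0   4 128   8

Answer: 128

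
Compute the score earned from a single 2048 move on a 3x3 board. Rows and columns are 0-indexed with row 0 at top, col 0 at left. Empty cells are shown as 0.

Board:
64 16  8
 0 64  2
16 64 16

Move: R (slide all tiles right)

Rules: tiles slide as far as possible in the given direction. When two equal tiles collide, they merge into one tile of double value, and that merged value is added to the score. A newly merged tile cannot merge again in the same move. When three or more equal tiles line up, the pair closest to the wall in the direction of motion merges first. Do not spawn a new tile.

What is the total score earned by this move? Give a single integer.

Slide right:
row 0: [64, 16, 8] -> [64, 16, 8]  score +0 (running 0)
row 1: [0, 64, 2] -> [0, 64, 2]  score +0 (running 0)
row 2: [16, 64, 16] -> [16, 64, 16]  score +0 (running 0)
Board after move:
64 16  8
 0 64  2
16 64 16

Answer: 0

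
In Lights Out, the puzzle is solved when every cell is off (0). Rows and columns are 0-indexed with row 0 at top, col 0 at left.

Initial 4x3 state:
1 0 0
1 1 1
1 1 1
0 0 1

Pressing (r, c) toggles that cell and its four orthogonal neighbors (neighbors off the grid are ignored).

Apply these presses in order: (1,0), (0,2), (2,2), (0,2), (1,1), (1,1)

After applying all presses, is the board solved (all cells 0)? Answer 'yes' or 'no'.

After press 1 at (1,0):
0 0 0
0 0 1
0 1 1
0 0 1

After press 2 at (0,2):
0 1 1
0 0 0
0 1 1
0 0 1

After press 3 at (2,2):
0 1 1
0 0 1
0 0 0
0 0 0

After press 4 at (0,2):
0 0 0
0 0 0
0 0 0
0 0 0

After press 5 at (1,1):
0 1 0
1 1 1
0 1 0
0 0 0

After press 6 at (1,1):
0 0 0
0 0 0
0 0 0
0 0 0

Lights still on: 0

Answer: yes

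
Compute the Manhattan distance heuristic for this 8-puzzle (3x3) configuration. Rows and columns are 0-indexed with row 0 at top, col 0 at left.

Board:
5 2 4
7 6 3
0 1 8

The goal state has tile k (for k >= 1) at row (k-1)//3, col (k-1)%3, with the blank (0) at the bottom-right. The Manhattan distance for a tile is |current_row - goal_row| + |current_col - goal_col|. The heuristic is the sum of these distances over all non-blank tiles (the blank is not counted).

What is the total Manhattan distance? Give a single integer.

Answer: 12

Derivation:
Tile 5: (0,0)->(1,1) = 2
Tile 2: (0,1)->(0,1) = 0
Tile 4: (0,2)->(1,0) = 3
Tile 7: (1,0)->(2,0) = 1
Tile 6: (1,1)->(1,2) = 1
Tile 3: (1,2)->(0,2) = 1
Tile 1: (2,1)->(0,0) = 3
Tile 8: (2,2)->(2,1) = 1
Sum: 2 + 0 + 3 + 1 + 1 + 1 + 3 + 1 = 12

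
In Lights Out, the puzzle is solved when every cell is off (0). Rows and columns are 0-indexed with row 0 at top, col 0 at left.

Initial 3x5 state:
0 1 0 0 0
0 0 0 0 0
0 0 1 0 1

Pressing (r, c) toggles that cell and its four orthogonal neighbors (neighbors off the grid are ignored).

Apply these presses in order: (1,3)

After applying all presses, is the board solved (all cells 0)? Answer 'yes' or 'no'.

After press 1 at (1,3):
0 1 0 1 0
0 0 1 1 1
0 0 1 1 1

Lights still on: 8

Answer: no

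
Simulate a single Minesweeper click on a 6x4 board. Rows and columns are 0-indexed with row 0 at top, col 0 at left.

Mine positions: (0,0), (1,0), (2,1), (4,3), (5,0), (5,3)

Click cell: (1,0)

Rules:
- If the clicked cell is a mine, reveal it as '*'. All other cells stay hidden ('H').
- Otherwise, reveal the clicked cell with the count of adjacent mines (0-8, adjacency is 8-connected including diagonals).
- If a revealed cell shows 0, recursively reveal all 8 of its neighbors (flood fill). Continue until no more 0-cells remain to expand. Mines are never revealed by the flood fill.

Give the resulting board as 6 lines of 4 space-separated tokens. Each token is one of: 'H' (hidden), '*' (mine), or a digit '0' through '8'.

H H H H
* H H H
H H H H
H H H H
H H H H
H H H H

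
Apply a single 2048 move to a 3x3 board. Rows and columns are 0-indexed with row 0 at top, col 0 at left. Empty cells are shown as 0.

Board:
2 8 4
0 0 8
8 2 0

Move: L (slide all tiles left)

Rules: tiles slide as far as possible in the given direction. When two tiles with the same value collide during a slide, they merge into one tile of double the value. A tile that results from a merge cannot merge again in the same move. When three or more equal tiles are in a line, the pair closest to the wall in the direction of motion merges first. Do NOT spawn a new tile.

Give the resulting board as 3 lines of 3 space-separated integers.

Answer: 2 8 4
8 0 0
8 2 0

Derivation:
Slide left:
row 0: [2, 8, 4] -> [2, 8, 4]
row 1: [0, 0, 8] -> [8, 0, 0]
row 2: [8, 2, 0] -> [8, 2, 0]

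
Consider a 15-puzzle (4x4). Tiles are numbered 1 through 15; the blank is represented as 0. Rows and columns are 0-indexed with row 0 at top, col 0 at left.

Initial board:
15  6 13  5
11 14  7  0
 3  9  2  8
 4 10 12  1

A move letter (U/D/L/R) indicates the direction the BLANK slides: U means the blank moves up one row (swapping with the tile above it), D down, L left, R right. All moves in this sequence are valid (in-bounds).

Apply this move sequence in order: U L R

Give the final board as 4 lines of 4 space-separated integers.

Answer: 15  6 13  0
11 14  7  5
 3  9  2  8
 4 10 12  1

Derivation:
After move 1 (U):
15  6 13  0
11 14  7  5
 3  9  2  8
 4 10 12  1

After move 2 (L):
15  6  0 13
11 14  7  5
 3  9  2  8
 4 10 12  1

After move 3 (R):
15  6 13  0
11 14  7  5
 3  9  2  8
 4 10 12  1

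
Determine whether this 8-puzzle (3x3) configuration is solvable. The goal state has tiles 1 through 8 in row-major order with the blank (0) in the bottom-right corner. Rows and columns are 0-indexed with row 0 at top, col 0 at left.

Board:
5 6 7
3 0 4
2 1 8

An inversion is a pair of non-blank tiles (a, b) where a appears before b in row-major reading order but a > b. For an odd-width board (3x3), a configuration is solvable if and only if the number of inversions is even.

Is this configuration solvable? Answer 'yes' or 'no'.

Inversions (pairs i<j in row-major order where tile[i] > tile[j] > 0): 17
17 is odd, so the puzzle is not solvable.

Answer: no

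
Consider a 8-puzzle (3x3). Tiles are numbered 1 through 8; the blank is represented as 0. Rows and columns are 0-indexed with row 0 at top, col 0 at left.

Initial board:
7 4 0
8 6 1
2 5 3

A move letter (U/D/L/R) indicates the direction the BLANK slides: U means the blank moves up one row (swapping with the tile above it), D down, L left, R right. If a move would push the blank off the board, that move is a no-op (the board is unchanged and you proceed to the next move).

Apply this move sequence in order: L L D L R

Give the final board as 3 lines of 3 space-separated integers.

Answer: 8 7 4
6 0 1
2 5 3

Derivation:
After move 1 (L):
7 0 4
8 6 1
2 5 3

After move 2 (L):
0 7 4
8 6 1
2 5 3

After move 3 (D):
8 7 4
0 6 1
2 5 3

After move 4 (L):
8 7 4
0 6 1
2 5 3

After move 5 (R):
8 7 4
6 0 1
2 5 3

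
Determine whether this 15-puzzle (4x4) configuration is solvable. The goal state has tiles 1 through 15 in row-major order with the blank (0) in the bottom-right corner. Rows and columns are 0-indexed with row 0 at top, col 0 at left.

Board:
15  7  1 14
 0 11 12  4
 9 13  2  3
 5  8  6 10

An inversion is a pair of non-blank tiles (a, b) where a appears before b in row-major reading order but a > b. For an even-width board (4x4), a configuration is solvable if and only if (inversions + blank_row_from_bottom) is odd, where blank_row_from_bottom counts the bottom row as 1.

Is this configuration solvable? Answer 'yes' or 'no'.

Inversions: 61
Blank is in row 1 (0-indexed from top), which is row 3 counting from the bottom (bottom = 1).
61 + 3 = 64, which is even, so the puzzle is not solvable.

Answer: no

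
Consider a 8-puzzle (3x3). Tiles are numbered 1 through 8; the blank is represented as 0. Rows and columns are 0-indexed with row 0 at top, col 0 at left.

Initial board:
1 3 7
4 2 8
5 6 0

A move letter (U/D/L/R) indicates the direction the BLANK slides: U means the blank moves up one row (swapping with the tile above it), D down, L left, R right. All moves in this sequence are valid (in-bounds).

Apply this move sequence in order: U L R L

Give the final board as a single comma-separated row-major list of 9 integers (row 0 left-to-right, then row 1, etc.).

Answer: 1, 3, 7, 4, 0, 2, 5, 6, 8

Derivation:
After move 1 (U):
1 3 7
4 2 0
5 6 8

After move 2 (L):
1 3 7
4 0 2
5 6 8

After move 3 (R):
1 3 7
4 2 0
5 6 8

After move 4 (L):
1 3 7
4 0 2
5 6 8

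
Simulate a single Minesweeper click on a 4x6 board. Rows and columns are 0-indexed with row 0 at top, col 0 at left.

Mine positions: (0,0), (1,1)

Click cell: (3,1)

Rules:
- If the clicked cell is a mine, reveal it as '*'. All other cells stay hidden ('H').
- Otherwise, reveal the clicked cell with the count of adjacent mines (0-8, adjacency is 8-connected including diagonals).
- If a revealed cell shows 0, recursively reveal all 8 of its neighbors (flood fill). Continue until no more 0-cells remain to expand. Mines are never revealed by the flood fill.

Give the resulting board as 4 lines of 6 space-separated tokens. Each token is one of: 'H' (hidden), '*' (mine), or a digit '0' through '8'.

H H 1 0 0 0
H H 1 0 0 0
1 1 1 0 0 0
0 0 0 0 0 0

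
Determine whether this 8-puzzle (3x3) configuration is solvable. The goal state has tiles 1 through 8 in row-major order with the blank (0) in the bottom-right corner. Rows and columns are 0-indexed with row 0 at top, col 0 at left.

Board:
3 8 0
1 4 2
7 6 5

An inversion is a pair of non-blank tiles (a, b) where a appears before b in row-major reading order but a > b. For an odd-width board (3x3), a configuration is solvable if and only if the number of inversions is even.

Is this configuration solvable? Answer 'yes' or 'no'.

Inversions (pairs i<j in row-major order where tile[i] > tile[j] > 0): 12
12 is even, so the puzzle is solvable.

Answer: yes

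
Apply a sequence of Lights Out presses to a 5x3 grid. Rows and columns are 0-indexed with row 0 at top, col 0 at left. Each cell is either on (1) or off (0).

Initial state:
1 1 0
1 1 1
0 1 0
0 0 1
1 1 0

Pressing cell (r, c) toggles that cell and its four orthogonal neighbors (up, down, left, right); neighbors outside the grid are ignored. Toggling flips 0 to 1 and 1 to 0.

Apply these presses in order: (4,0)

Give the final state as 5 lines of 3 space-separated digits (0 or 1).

Answer: 1 1 0
1 1 1
0 1 0
1 0 1
0 0 0

Derivation:
After press 1 at (4,0):
1 1 0
1 1 1
0 1 0
1 0 1
0 0 0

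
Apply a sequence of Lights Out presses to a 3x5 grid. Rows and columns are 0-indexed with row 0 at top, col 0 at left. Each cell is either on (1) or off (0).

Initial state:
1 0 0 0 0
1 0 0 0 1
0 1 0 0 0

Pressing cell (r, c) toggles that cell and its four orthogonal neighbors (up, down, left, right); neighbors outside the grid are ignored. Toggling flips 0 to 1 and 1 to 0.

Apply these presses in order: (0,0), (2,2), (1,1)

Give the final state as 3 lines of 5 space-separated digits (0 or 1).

Answer: 0 0 0 0 0
1 1 0 0 1
0 1 1 1 0

Derivation:
After press 1 at (0,0):
0 1 0 0 0
0 0 0 0 1
0 1 0 0 0

After press 2 at (2,2):
0 1 0 0 0
0 0 1 0 1
0 0 1 1 0

After press 3 at (1,1):
0 0 0 0 0
1 1 0 0 1
0 1 1 1 0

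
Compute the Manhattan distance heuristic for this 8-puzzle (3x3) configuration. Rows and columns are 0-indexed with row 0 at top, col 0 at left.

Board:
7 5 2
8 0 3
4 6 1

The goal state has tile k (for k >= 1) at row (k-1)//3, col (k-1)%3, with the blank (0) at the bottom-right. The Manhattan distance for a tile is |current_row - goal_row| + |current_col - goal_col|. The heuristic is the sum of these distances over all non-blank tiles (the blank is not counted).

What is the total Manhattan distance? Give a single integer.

Tile 7: (0,0)->(2,0) = 2
Tile 5: (0,1)->(1,1) = 1
Tile 2: (0,2)->(0,1) = 1
Tile 8: (1,0)->(2,1) = 2
Tile 3: (1,2)->(0,2) = 1
Tile 4: (2,0)->(1,0) = 1
Tile 6: (2,1)->(1,2) = 2
Tile 1: (2,2)->(0,0) = 4
Sum: 2 + 1 + 1 + 2 + 1 + 1 + 2 + 4 = 14

Answer: 14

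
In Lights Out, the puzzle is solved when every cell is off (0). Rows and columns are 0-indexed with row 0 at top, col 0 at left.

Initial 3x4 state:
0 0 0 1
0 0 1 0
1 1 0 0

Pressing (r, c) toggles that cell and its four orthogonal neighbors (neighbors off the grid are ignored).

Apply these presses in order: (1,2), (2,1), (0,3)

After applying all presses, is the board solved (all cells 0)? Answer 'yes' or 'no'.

After press 1 at (1,2):
0 0 1 1
0 1 0 1
1 1 1 0

After press 2 at (2,1):
0 0 1 1
0 0 0 1
0 0 0 0

After press 3 at (0,3):
0 0 0 0
0 0 0 0
0 0 0 0

Lights still on: 0

Answer: yes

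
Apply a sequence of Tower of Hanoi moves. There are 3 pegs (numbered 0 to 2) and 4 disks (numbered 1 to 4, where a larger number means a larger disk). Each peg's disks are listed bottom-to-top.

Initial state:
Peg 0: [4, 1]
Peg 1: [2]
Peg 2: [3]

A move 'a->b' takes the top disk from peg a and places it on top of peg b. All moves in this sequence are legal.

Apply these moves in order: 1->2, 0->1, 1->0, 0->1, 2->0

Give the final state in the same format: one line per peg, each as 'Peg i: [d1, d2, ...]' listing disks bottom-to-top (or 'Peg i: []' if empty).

Answer: Peg 0: [4, 2]
Peg 1: [1]
Peg 2: [3]

Derivation:
After move 1 (1->2):
Peg 0: [4, 1]
Peg 1: []
Peg 2: [3, 2]

After move 2 (0->1):
Peg 0: [4]
Peg 1: [1]
Peg 2: [3, 2]

After move 3 (1->0):
Peg 0: [4, 1]
Peg 1: []
Peg 2: [3, 2]

After move 4 (0->1):
Peg 0: [4]
Peg 1: [1]
Peg 2: [3, 2]

After move 5 (2->0):
Peg 0: [4, 2]
Peg 1: [1]
Peg 2: [3]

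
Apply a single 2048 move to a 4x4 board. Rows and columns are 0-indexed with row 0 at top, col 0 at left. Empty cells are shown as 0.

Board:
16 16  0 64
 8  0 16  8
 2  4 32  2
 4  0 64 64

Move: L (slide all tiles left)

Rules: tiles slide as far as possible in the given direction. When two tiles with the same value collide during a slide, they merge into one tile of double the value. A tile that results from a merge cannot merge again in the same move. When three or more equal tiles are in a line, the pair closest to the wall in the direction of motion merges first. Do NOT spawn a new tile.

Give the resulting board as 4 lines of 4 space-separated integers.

Answer:  32  64   0   0
  8  16   8   0
  2   4  32   2
  4 128   0   0

Derivation:
Slide left:
row 0: [16, 16, 0, 64] -> [32, 64, 0, 0]
row 1: [8, 0, 16, 8] -> [8, 16, 8, 0]
row 2: [2, 4, 32, 2] -> [2, 4, 32, 2]
row 3: [4, 0, 64, 64] -> [4, 128, 0, 0]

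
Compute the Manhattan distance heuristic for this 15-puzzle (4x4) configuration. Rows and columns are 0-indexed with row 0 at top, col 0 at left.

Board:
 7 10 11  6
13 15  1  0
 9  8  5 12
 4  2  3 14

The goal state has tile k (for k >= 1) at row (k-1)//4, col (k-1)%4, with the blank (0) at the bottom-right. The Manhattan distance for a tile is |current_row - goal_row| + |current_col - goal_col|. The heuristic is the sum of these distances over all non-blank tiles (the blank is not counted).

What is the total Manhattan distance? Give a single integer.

Answer: 38

Derivation:
Tile 7: at (0,0), goal (1,2), distance |0-1|+|0-2| = 3
Tile 10: at (0,1), goal (2,1), distance |0-2|+|1-1| = 2
Tile 11: at (0,2), goal (2,2), distance |0-2|+|2-2| = 2
Tile 6: at (0,3), goal (1,1), distance |0-1|+|3-1| = 3
Tile 13: at (1,0), goal (3,0), distance |1-3|+|0-0| = 2
Tile 15: at (1,1), goal (3,2), distance |1-3|+|1-2| = 3
Tile 1: at (1,2), goal (0,0), distance |1-0|+|2-0| = 3
Tile 9: at (2,0), goal (2,0), distance |2-2|+|0-0| = 0
Tile 8: at (2,1), goal (1,3), distance |2-1|+|1-3| = 3
Tile 5: at (2,2), goal (1,0), distance |2-1|+|2-0| = 3
Tile 12: at (2,3), goal (2,3), distance |2-2|+|3-3| = 0
Tile 4: at (3,0), goal (0,3), distance |3-0|+|0-3| = 6
Tile 2: at (3,1), goal (0,1), distance |3-0|+|1-1| = 3
Tile 3: at (3,2), goal (0,2), distance |3-0|+|2-2| = 3
Tile 14: at (3,3), goal (3,1), distance |3-3|+|3-1| = 2
Sum: 3 + 2 + 2 + 3 + 2 + 3 + 3 + 0 + 3 + 3 + 0 + 6 + 3 + 3 + 2 = 38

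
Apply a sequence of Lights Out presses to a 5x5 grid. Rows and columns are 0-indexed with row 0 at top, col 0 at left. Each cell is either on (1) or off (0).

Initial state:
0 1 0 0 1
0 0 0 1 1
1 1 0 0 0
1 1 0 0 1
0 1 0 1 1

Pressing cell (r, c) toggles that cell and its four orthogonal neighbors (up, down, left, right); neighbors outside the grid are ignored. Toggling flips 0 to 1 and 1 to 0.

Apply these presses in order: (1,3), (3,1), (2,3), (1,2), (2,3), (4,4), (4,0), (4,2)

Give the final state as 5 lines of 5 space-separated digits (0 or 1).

Answer: 0 1 1 1 1
0 1 0 1 0
1 0 1 1 0
1 0 0 0 0
1 0 1 1 0

Derivation:
After press 1 at (1,3):
0 1 0 1 1
0 0 1 0 0
1 1 0 1 0
1 1 0 0 1
0 1 0 1 1

After press 2 at (3,1):
0 1 0 1 1
0 0 1 0 0
1 0 0 1 0
0 0 1 0 1
0 0 0 1 1

After press 3 at (2,3):
0 1 0 1 1
0 0 1 1 0
1 0 1 0 1
0 0 1 1 1
0 0 0 1 1

After press 4 at (1,2):
0 1 1 1 1
0 1 0 0 0
1 0 0 0 1
0 0 1 1 1
0 0 0 1 1

After press 5 at (2,3):
0 1 1 1 1
0 1 0 1 0
1 0 1 1 0
0 0 1 0 1
0 0 0 1 1

After press 6 at (4,4):
0 1 1 1 1
0 1 0 1 0
1 0 1 1 0
0 0 1 0 0
0 0 0 0 0

After press 7 at (4,0):
0 1 1 1 1
0 1 0 1 0
1 0 1 1 0
1 0 1 0 0
1 1 0 0 0

After press 8 at (4,2):
0 1 1 1 1
0 1 0 1 0
1 0 1 1 0
1 0 0 0 0
1 0 1 1 0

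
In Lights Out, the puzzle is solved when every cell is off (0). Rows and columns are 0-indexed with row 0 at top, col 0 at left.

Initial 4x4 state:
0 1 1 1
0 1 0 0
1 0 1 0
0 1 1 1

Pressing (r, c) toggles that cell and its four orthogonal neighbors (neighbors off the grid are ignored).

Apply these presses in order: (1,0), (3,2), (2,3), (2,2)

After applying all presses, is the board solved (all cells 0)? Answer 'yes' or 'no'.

Answer: no

Derivation:
After press 1 at (1,0):
1 1 1 1
1 0 0 0
0 0 1 0
0 1 1 1

After press 2 at (3,2):
1 1 1 1
1 0 0 0
0 0 0 0
0 0 0 0

After press 3 at (2,3):
1 1 1 1
1 0 0 1
0 0 1 1
0 0 0 1

After press 4 at (2,2):
1 1 1 1
1 0 1 1
0 1 0 0
0 0 1 1

Lights still on: 10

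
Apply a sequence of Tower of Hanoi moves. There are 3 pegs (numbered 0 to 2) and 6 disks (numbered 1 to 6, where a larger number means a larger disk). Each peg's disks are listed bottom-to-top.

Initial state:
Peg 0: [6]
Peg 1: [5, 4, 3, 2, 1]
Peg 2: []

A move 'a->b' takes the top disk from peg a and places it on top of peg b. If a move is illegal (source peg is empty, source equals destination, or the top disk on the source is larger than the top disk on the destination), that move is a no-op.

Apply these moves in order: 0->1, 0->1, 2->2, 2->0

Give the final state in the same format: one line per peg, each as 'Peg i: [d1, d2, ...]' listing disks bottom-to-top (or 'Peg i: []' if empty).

After move 1 (0->1):
Peg 0: [6]
Peg 1: [5, 4, 3, 2, 1]
Peg 2: []

After move 2 (0->1):
Peg 0: [6]
Peg 1: [5, 4, 3, 2, 1]
Peg 2: []

After move 3 (2->2):
Peg 0: [6]
Peg 1: [5, 4, 3, 2, 1]
Peg 2: []

After move 4 (2->0):
Peg 0: [6]
Peg 1: [5, 4, 3, 2, 1]
Peg 2: []

Answer: Peg 0: [6]
Peg 1: [5, 4, 3, 2, 1]
Peg 2: []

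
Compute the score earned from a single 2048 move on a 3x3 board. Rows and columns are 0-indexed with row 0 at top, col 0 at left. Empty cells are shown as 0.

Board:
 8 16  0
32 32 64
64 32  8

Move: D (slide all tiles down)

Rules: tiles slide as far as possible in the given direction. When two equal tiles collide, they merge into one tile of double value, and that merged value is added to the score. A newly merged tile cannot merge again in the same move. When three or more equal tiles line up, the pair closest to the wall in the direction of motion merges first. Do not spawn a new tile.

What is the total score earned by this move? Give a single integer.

Answer: 64

Derivation:
Slide down:
col 0: [8, 32, 64] -> [8, 32, 64]  score +0 (running 0)
col 1: [16, 32, 32] -> [0, 16, 64]  score +64 (running 64)
col 2: [0, 64, 8] -> [0, 64, 8]  score +0 (running 64)
Board after move:
 8  0  0
32 16 64
64 64  8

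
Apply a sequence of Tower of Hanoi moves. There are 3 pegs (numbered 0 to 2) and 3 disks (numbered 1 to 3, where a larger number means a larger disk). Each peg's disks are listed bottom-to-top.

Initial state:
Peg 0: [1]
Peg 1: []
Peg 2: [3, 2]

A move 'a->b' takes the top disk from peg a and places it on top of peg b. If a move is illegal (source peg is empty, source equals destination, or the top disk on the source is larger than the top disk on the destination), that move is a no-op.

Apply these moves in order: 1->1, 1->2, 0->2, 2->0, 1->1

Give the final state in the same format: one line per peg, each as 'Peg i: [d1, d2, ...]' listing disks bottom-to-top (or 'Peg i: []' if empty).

Answer: Peg 0: [1]
Peg 1: []
Peg 2: [3, 2]

Derivation:
After move 1 (1->1):
Peg 0: [1]
Peg 1: []
Peg 2: [3, 2]

After move 2 (1->2):
Peg 0: [1]
Peg 1: []
Peg 2: [3, 2]

After move 3 (0->2):
Peg 0: []
Peg 1: []
Peg 2: [3, 2, 1]

After move 4 (2->0):
Peg 0: [1]
Peg 1: []
Peg 2: [3, 2]

After move 5 (1->1):
Peg 0: [1]
Peg 1: []
Peg 2: [3, 2]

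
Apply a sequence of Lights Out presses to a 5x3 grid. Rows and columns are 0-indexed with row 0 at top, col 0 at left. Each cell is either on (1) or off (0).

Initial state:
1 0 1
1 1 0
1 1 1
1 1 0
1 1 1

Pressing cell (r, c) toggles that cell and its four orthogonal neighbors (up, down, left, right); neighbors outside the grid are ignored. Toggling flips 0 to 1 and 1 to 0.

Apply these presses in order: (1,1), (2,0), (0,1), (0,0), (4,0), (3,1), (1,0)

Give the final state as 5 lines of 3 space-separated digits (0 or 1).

Answer: 0 1 0
1 0 1
1 0 1
0 0 1
0 1 1

Derivation:
After press 1 at (1,1):
1 1 1
0 0 1
1 0 1
1 1 0
1 1 1

After press 2 at (2,0):
1 1 1
1 0 1
0 1 1
0 1 0
1 1 1

After press 3 at (0,1):
0 0 0
1 1 1
0 1 1
0 1 0
1 1 1

After press 4 at (0,0):
1 1 0
0 1 1
0 1 1
0 1 0
1 1 1

After press 5 at (4,0):
1 1 0
0 1 1
0 1 1
1 1 0
0 0 1

After press 6 at (3,1):
1 1 0
0 1 1
0 0 1
0 0 1
0 1 1

After press 7 at (1,0):
0 1 0
1 0 1
1 0 1
0 0 1
0 1 1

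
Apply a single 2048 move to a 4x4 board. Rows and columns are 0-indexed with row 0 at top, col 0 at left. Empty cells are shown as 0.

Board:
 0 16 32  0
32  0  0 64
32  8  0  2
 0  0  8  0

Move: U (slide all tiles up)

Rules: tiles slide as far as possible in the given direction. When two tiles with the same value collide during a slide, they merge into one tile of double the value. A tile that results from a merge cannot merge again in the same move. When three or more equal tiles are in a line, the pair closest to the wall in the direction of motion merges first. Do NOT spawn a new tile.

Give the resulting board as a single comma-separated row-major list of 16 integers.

Answer: 64, 16, 32, 64, 0, 8, 8, 2, 0, 0, 0, 0, 0, 0, 0, 0

Derivation:
Slide up:
col 0: [0, 32, 32, 0] -> [64, 0, 0, 0]
col 1: [16, 0, 8, 0] -> [16, 8, 0, 0]
col 2: [32, 0, 0, 8] -> [32, 8, 0, 0]
col 3: [0, 64, 2, 0] -> [64, 2, 0, 0]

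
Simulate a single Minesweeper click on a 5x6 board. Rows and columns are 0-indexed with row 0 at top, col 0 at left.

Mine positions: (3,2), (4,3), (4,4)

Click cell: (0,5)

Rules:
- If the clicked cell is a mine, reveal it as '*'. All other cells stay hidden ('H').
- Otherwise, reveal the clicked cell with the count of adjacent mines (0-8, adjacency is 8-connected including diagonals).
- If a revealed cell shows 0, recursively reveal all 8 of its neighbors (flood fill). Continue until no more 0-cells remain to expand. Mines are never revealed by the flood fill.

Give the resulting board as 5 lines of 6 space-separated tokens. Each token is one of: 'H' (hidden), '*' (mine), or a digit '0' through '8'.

0 0 0 0 0 0
0 0 0 0 0 0
0 1 1 1 0 0
0 1 H 3 2 1
0 1 H H H H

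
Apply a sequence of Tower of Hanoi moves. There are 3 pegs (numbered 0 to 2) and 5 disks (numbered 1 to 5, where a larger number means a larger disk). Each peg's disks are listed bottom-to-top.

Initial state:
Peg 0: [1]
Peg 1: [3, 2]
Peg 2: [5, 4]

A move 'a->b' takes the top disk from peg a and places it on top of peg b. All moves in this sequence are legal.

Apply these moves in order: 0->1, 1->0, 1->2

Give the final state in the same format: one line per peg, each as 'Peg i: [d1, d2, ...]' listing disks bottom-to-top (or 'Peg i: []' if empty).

Answer: Peg 0: [1]
Peg 1: [3]
Peg 2: [5, 4, 2]

Derivation:
After move 1 (0->1):
Peg 0: []
Peg 1: [3, 2, 1]
Peg 2: [5, 4]

After move 2 (1->0):
Peg 0: [1]
Peg 1: [3, 2]
Peg 2: [5, 4]

After move 3 (1->2):
Peg 0: [1]
Peg 1: [3]
Peg 2: [5, 4, 2]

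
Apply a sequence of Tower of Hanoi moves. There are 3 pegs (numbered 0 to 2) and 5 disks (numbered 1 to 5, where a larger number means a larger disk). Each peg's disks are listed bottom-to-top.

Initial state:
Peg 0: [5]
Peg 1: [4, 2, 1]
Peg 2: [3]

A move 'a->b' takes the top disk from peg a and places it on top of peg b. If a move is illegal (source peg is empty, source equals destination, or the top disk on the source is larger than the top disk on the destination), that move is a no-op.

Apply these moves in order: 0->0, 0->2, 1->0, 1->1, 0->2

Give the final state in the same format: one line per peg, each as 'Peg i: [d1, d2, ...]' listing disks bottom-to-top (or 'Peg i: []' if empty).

After move 1 (0->0):
Peg 0: [5]
Peg 1: [4, 2, 1]
Peg 2: [3]

After move 2 (0->2):
Peg 0: [5]
Peg 1: [4, 2, 1]
Peg 2: [3]

After move 3 (1->0):
Peg 0: [5, 1]
Peg 1: [4, 2]
Peg 2: [3]

After move 4 (1->1):
Peg 0: [5, 1]
Peg 1: [4, 2]
Peg 2: [3]

After move 5 (0->2):
Peg 0: [5]
Peg 1: [4, 2]
Peg 2: [3, 1]

Answer: Peg 0: [5]
Peg 1: [4, 2]
Peg 2: [3, 1]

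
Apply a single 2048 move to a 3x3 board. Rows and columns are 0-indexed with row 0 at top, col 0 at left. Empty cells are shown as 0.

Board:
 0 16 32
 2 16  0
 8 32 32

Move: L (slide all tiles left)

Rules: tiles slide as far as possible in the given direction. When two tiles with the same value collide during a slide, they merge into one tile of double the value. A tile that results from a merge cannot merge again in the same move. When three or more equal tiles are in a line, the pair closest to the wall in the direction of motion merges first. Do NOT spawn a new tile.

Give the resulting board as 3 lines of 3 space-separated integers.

Answer: 16 32  0
 2 16  0
 8 64  0

Derivation:
Slide left:
row 0: [0, 16, 32] -> [16, 32, 0]
row 1: [2, 16, 0] -> [2, 16, 0]
row 2: [8, 32, 32] -> [8, 64, 0]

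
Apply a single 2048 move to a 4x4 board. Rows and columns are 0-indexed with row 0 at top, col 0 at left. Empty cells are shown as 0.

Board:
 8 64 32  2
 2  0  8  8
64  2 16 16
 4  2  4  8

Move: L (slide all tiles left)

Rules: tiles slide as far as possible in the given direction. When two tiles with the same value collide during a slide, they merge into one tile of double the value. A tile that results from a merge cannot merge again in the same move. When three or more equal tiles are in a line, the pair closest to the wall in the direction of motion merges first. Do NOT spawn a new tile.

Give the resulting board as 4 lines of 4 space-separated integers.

Slide left:
row 0: [8, 64, 32, 2] -> [8, 64, 32, 2]
row 1: [2, 0, 8, 8] -> [2, 16, 0, 0]
row 2: [64, 2, 16, 16] -> [64, 2, 32, 0]
row 3: [4, 2, 4, 8] -> [4, 2, 4, 8]

Answer:  8 64 32  2
 2 16  0  0
64  2 32  0
 4  2  4  8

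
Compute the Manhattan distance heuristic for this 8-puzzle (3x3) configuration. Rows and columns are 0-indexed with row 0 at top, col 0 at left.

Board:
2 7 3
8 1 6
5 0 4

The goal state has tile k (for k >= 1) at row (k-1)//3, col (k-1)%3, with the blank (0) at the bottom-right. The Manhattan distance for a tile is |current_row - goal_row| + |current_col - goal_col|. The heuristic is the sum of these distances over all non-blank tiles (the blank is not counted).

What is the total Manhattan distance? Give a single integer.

Answer: 13

Derivation:
Tile 2: at (0,0), goal (0,1), distance |0-0|+|0-1| = 1
Tile 7: at (0,1), goal (2,0), distance |0-2|+|1-0| = 3
Tile 3: at (0,2), goal (0,2), distance |0-0|+|2-2| = 0
Tile 8: at (1,0), goal (2,1), distance |1-2|+|0-1| = 2
Tile 1: at (1,1), goal (0,0), distance |1-0|+|1-0| = 2
Tile 6: at (1,2), goal (1,2), distance |1-1|+|2-2| = 0
Tile 5: at (2,0), goal (1,1), distance |2-1|+|0-1| = 2
Tile 4: at (2,2), goal (1,0), distance |2-1|+|2-0| = 3
Sum: 1 + 3 + 0 + 2 + 2 + 0 + 2 + 3 = 13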